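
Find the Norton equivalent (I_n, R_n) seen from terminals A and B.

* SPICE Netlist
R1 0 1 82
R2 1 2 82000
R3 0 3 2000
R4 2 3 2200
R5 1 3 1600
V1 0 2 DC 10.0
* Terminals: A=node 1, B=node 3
Find the Thévenin equivalent first; then I_n = V_th/R_th and R_n = R_th.
Step 1 — V_th is the open-circuit voltage V_A - V_B (nothing connected across the terminals).
Nodal analysis, taking node 2 as the 0 V reference.
Source V1 fixes V_0 = 10 V.
KCL at each unknown node (sum of currents leaving = 0; resistances in Ω):
  Node 1: (V_1 - 10)/82 + (V_1 - 0)/82000 + (V_1 - V_3)/1600 = 0
  Node 3: (V_3 - 10)/2000 + (V_3 - 0)/2200 + (V_3 - V_1)/1600 = 0
Collecting terms (coefficients in siemens):
  0.01283·V_1 - 0.000625·V_3 = 0.122
  0.00158·V_3 - 0.000625·V_1 = 0.005
Determinant D = (0.01283)(0.00158) - (-0.000625)(-0.000625) = 0.00001988
V_1 = [(0.122)(0.00158) - (-0.000625)(0.005)]/D = 9.847 V
V_3 = [(0.01283)(0.005) - (0.122)(-0.000625)]/D = 7.062 V
V_th = V_1 - V_3 = 9.847 - 7.062 = 2.785 V
Step 2 — R_th: zero the source — replace V1 by a short circuit (node 2 merges into node 0) — and find the resistance seen between A (node 1) and B (node 3).
Reduce the network between node 1 (A) and node 3 (B) by series/parallel combination:
  Rp1 = R1 ‖ R2 (parallel, both between nodes 0 and 1) = 1/(1/82 + 1/82000) = 81.92 Ω
  Rp2 = R3 ‖ R4 (parallel, both between nodes 0 and 3) = 1/(1/2000 + 1/2200) = 1048 Ω
  Rs1 = Rp1 + Rp2 (series, joined only at node 0) = 81.92 + 1048 = 1130 Ω
  Rp3 = R5 ‖ Rs1 (parallel, both between nodes 1 and 3) = 1/(1/1600 + 1/1130) = 662.1 Ω
R_th = 662.1 Ω
I_n = V_th/R_th = 2.785/662.1 = 0.004207 A, and R_n = R_th = 662.1 Ω

Final answer: I_n = 0.004207 A, R_n = 662.1 Ω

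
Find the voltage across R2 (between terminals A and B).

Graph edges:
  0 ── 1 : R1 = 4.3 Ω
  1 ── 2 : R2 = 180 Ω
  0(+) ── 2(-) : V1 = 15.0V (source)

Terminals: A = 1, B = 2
R1 and R2 are in series across V1 (node 0 → node 1 → node 2), and the output A–B is taken across R2, so this is a voltage divider.
Series current: I = V1/(R1 + R2) = 15/(4.3 + 180) = 15/184.3 = 0.08139 A
V_R2 = I × R2 = V1 × R2/(R1 + R2) = 15 × 180/184.3 = 14.65 V

Final answer: 14.65 V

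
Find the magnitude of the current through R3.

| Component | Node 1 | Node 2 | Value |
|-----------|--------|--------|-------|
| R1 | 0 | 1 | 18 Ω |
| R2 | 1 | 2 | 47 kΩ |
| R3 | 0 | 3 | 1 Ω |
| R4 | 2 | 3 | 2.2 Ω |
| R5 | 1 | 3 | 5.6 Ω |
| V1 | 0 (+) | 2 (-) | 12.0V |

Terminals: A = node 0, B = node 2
Nodal analysis, taking node 2 as the 0 V reference.
Source V1 fixes V_0 = 12 V.
KCL at each unknown node (sum of currents leaving = 0; resistances in Ω):
  Node 1: (V_1 - 12)/18 + (V_1 - 0)/47000 + (V_1 - V_3)/5.6 = 0
  Node 3: (V_3 - 12)/1 + (V_3 - 0)/2.2 + (V_3 - V_1)/5.6 = 0
Collecting terms (coefficients in siemens):
  0.2341·V_1 - 0.1786·V_3 = 0.6667
  1.633·V_3 - 0.1786·V_1 = 12
Determinant D = (0.2341)(1.633) - (-0.1786)(-0.1786) = 0.3505
V_1 = [(0.6667)(1.633) - (-0.1786)(12)]/D = 9.22 V
V_3 = [(0.2341)(12) - (0.6667)(-0.1786)]/D = 8.356 V
I_R3 = (V_0 - V_3)/R3 = (12 - 8.356)/1 = 3.644 A
|I_R3| = 3.644 A

Final answer: |I_R3| = 3.644 A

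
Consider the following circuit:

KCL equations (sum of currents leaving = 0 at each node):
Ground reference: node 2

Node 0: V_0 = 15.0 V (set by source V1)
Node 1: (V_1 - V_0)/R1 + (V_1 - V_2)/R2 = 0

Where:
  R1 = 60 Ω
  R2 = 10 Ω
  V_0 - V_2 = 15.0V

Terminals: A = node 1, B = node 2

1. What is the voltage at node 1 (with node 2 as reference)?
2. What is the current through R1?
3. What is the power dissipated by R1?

Nodal analysis, taking node 2 as the 0 V reference.
Source V1 fixes V_0 = 15 V.
KCL at each unknown node (sum of currents leaving = 0; resistances in Ω):
  Node 1: (V_1 - 15)/60 + (V_1 - 0)/10 = 0
Collecting terms: 0.1167 × V_1 = 0.25  =>  V_1 = 2.143 V
Part 1:
  Read off the nodal solution: V_1 = 2.143 V
Part 2:
  I_R1 = (V_0 - V_1)/R1 = (15 - 2.143)/60 = 0.2143 A
  Magnitude: I_R1 = 0.2143 A
Part 3:
  I_R1 = (V_0 - V_1)/R1 = (15 - 2.143)/60 = 0.2143 A
  P_R1 = I_R1² × R1 = (0.2143)² × 60 = 2.755 W

Final answers:
1. V_1 = 2.143 V
2. I_R1 = 0.2143 A
3. P_R1 = 2.755 W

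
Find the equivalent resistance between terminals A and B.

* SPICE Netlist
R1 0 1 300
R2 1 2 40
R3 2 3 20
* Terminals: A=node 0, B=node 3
Reduce the network between node 0 (A) and node 3 (B) by series/parallel combination:
  Rs1 = R1 + R2 (series, joined only at node 1) = 300 + 40 = 340 Ω
  Rs2 = R3 + Rs1 (series, joined only at node 2) = 20 + 340 = 360 Ω
R_eq = 360 Ω

Final answer: 360 Ω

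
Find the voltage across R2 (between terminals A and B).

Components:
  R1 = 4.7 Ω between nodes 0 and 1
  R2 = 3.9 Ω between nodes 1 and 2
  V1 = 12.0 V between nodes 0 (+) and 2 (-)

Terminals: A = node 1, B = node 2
R1 and R2 are in series across V1 (node 0 → node 1 → node 2), and the output A–B is taken across R2, so this is a voltage divider.
Series current: I = V1/(R1 + R2) = 12/(4.7 + 3.9) = 12/8.6 = 1.395 A
V_R2 = I × R2 = V1 × R2/(R1 + R2) = 12 × 3.9/8.6 = 5.442 V

Final answer: 5.442 V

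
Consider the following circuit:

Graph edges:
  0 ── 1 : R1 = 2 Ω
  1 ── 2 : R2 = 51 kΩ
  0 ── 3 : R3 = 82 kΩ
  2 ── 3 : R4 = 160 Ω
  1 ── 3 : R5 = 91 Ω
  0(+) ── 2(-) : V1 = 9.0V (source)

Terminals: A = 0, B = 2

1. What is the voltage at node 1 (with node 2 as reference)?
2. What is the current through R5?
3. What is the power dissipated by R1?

Nodal analysis, taking node 2 as the 0 V reference.
Source V1 fixes V_0 = 9 V.
KCL at each unknown node (sum of currents leaving = 0; resistances in Ω):
  Node 1: (V_1 - 9)/2 + (V_1 - 0)/51000 + (V_1 - V_3)/91 = 0
  Node 3: (V_3 - 9)/82000 + (V_3 - 0)/160 + (V_3 - V_1)/91 = 0
Collecting terms (coefficients in siemens):
  0.511·V_1 - 0.01099·V_3 = 4.5
  0.01725·V_3 - 0.01099·V_1 = 0.0001098
Determinant D = (0.511)(0.01725) - (-0.01099)(-0.01099) = 0.008695
V_1 = [(4.5)(0.01725) - (-0.01099)(0.0001098)]/D = 8.929 V
V_3 = [(0.511)(0.0001098) - (4.5)(-0.01099)]/D = 5.694 V
Part 1:
  Read off the nodal solution: V_1 = 8.929 V
Part 2:
  I_R5 = (V_1 - V_3)/R5 = (8.929 - 5.694)/91 = 0.03555 A
  Magnitude: I_R5 = 0.03555 A
Part 3:
  I_R1 = (V_0 - V_1)/R1 = (9 - 8.929)/2 = 0.03572 A
  P_R1 = I_R1² × R1 = (0.03572)² × 2 = 0.002552 W

Final answers:
1. V_1 = 8.929 V
2. I_R5 = 0.03555 A
3. P_R1 = 0.002552 W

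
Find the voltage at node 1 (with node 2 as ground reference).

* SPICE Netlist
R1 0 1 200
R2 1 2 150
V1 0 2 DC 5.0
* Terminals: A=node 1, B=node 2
Nodal analysis, taking node 2 as the 0 V reference.
Source V1 fixes V_0 = 5 V.
KCL at each unknown node (sum of currents leaving = 0; resistances in Ω):
  Node 1: (V_1 - 5)/200 + (V_1 - 0)/150 = 0
Collecting terms: 0.01167 × V_1 = 0.025  =>  V_1 = 2.143 V
The requested potential is V_1 = 2.143 V.

Final answer: V_1 = 2.143 V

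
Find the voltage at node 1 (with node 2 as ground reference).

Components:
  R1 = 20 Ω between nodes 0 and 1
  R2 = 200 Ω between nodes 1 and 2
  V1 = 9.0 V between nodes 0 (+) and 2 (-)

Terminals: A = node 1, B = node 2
Nodal analysis, taking node 2 as the 0 V reference.
Source V1 fixes V_0 = 9 V.
KCL at each unknown node (sum of currents leaving = 0; resistances in Ω):
  Node 1: (V_1 - 9)/20 + (V_1 - 0)/200 = 0
Collecting terms: 0.055 × V_1 = 0.45  =>  V_1 = 8.182 V
The requested potential is V_1 = 8.182 V.

Final answer: V_1 = 8.182 V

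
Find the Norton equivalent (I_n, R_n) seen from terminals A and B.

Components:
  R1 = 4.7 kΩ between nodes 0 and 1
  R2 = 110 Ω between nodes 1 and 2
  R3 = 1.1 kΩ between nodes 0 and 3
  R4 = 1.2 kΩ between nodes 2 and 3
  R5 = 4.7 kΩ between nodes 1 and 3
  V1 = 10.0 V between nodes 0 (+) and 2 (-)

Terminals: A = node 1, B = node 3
Find the Thévenin equivalent first; then I_n = V_th/R_th and R_n = R_th.
Step 1 — V_th is the open-circuit voltage V_A - V_B (nothing connected across the terminals).
Nodal analysis, taking node 2 as the 0 V reference.
Source V1 fixes V_0 = 10 V.
KCL at each unknown node (sum of currents leaving = 0; resistances in Ω):
  Node 1: (V_1 - 10)/4700 + (V_1 - 0)/110 + (V_1 - V_3)/4700 = 0
  Node 3: (V_3 - 10)/1100 + (V_3 - 0)/1200 + (V_3 - V_1)/4700 = 0
Collecting terms (coefficients in siemens):
  0.009516·V_1 - 0.0002128·V_3 = 0.002128
  0.001955·V_3 - 0.0002128·V_1 = 0.009091
Determinant D = (0.009516)(0.001955) - (-0.0002128)(-0.0002128) = 0.00001856
V_1 = [(0.002128)(0.001955) - (-0.0002128)(0.009091)]/D = 0.3283 V
V_3 = [(0.009516)(0.009091) - (0.002128)(-0.0002128)]/D = 4.685 V
V_th = V_1 - V_3 = 0.3283 - 4.685 = -4.357 V
Step 2 — R_th: zero the source — replace V1 by a short circuit (node 2 merges into node 0) — and find the resistance seen between A (node 1) and B (node 3).
Reduce the network between node 1 (A) and node 3 (B) by series/parallel combination:
  Rp1 = R1 ‖ R2 (parallel, both between nodes 0 and 1) = 1/(1/4700 + 1/110) = 107.5 Ω
  Rp2 = R3 ‖ R4 (parallel, both between nodes 0 and 3) = 1/(1/1100 + 1/1200) = 573.9 Ω
  Rs1 = Rp1 + Rp2 (series, joined only at node 0) = 107.5 + 573.9 = 681.4 Ω
  Rp3 = R5 ‖ Rs1 (parallel, both between nodes 1 and 3) = 1/(1/4700 + 1/681.4) = 595.1 Ω
R_th = 595.1 Ω
I_n = V_th/R_th = -4.357/595.1 = -0.007321 A, and R_n = R_th = 595.1 Ω

Final answer: I_n = -0.007321 A, R_n = 595.1 Ω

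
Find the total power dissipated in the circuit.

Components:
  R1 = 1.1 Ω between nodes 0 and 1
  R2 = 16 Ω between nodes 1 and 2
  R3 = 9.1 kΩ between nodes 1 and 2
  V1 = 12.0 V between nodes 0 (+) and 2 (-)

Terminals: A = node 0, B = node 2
Nodal analysis, taking node 2 as the 0 V reference.
Source V1 fixes V_0 = 12 V.
KCL at each unknown node (sum of currents leaving = 0; resistances in Ω):
  Node 1: (V_1 - 12)/1.1 + (V_1 - 0)/16 + (V_1 - 0)/9100 = 0
Collecting terms: 0.9717 × V_1 = 10.91  =>  V_1 = 11.23 V
Power in each resistor, P = (ΔV)²/R:
  P_R1 = (12 - 11.23)²/1.1 = 0.5435 W
  P_R2 = (11.23 - 0)²/16 = 7.878 W
  P_R3 = (11.23 - 0)²/9100 = 0.01385 W
P_total = P_R1 + P_R2 + P_R3 = 8.435 W

Final answer: 8.435 W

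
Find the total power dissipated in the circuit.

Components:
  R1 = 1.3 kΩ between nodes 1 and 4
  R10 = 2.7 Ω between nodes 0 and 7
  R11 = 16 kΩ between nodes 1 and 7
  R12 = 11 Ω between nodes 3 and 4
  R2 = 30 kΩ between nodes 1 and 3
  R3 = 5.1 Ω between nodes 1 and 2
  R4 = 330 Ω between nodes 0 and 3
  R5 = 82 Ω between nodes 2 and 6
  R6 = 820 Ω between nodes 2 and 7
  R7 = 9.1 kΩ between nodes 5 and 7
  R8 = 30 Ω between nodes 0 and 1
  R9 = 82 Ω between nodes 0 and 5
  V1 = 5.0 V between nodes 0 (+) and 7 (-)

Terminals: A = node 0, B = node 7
Nodal analysis, taking node 7 as the 0 V reference.
Source V1 fixes V_0 = 5 V.
KCL at each unknown node (sum of currents leaving = 0; resistances in Ω):
  Node 1: (V_1 - V_4)/1300 + (V_1 - V_3)/30000 + (V_1 - V_2)/5.1 + (V_1 - 5)/30 + (V_1 - 0)/16000 = 0
  Node 2: (V_2 - V_1)/5.1 + (V_2 - V_6)/82 + (V_2 - 0)/820 = 0
  Node 3: (V_3 - V_1)/30000 + (V_3 - 5)/330 + (V_3 - V_4)/11 = 0
  Node 4: (V_4 - V_1)/1300 + (V_4 - V_3)/11 = 0
  Node 5: (V_5 - 0)/9100 + (V_5 - 5)/82 = 0
  Node 6: (V_6 - V_2)/82 = 0
Collecting terms (coefficients in siemens):
  0.2303·V_1 - 0.1961·V_2 - 0.00003333·V_3 - 0.0007692·V_4 = 0.1667
  0.2095·V_2 - 0.1961·V_1 - 0.0122·V_6 = 0
  0.09397·V_3 - 0.00003333·V_1 - 0.09091·V_4 = 0.01515
  0.09168·V_4 - 0.0007692·V_1 - 0.09091·V_3 = 0
  0.01231·V_5 = 0.06098
  0.0122·V_6 - 0.0122·V_2 = 0
Solving these 6 simultaneous equations (Gaussian elimination) gives:
  V_1 = 4.819 V, V_2 = 4.789 V, V_3 = 4.962 V, V_4 = 4.961 V
  V_5 = 4.955 V, V_6 = 4.789 V
Power in each resistor, P = (ΔV)²/R:
  P_R1 = (4.819 - 4.961)²/1300 = 0.00001551 W
  P_R2 = (4.819 - 4.962)²/30000 = 0.0000006837 W
  P_R3 = (4.819 - 4.789)²/5.1 = 0.000174 W
  P_R4 = (5 - 4.962)²/330 = 0.00000429 W
  P_R5 = (4.789 - 4.789)²/82 = 0 W
  P_R6 = (4.789 - 0)²/820 = 0.02797 W
  P_R7 = (4.955 - 0)²/9100 = 0.002698 W
  P_R8 = (5 - 4.819)²/30 = 0.00109 W
  P_R9 = (5 - 4.955)²/82 = 0.00002432 W
  P_R10 = (5 - 0)²/2.7 = 9.259 W
  P_R11 = (4.819 - 0)²/16000 = 0.001452 W
  P_R12 = (4.962 - 4.961)²/11 = 0.0000001313 W
P_total = P_R1 + P_R2 + P_R3 + P_R4 + P_R5 + P_R6 + P_R7 + P_R8 + P_R9 + P_R10 + P_R11 + P_R12 = 9.293 W

Final answer: 9.293 W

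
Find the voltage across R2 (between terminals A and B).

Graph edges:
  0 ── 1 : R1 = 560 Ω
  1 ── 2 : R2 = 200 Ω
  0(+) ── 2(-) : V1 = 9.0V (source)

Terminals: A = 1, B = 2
R1 and R2 are in series across V1 (node 0 → node 1 → node 2), and the output A–B is taken across R2, so this is a voltage divider.
Series current: I = V1/(R1 + R2) = 9/(560 + 200) = 9/760 = 0.01184 A
V_R2 = I × R2 = V1 × R2/(R1 + R2) = 9 × 200/760 = 2.368 V

Final answer: 2.368 V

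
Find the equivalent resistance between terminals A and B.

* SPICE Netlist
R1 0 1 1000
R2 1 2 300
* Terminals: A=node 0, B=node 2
Reduce the network between node 0 (A) and node 2 (B) by series/parallel combination:
  Rs1 = R1 + R2 (series, joined only at node 1) = 1000 + 300 = 1300 Ω
R_eq = 1.3 kΩ

Final answer: 1.3 kΩ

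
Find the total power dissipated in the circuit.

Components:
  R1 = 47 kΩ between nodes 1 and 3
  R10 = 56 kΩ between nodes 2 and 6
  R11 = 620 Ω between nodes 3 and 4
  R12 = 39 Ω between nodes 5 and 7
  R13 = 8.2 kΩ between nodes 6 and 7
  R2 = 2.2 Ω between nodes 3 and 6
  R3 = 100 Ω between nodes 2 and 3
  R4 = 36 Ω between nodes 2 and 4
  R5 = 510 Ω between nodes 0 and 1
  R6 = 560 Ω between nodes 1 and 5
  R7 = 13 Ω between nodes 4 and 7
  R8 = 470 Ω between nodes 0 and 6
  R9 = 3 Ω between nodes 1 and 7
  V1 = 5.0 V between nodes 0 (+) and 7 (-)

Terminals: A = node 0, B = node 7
Nodal analysis, taking node 7 as the 0 V reference.
Source V1 fixes V_0 = 5 V.
KCL at each unknown node (sum of currents leaving = 0; resistances in Ω):
  Node 1: (V_1 - V_3)/47000 + (V_1 - 5)/510 + (V_1 - V_5)/560 + (V_1 - 0)/3 = 0
  Node 2: (V_2 - V_3)/100 + (V_2 - V_4)/36 + (V_2 - V_6)/56000 = 0
  Node 3: (V_3 - V_1)/47000 + (V_3 - V_6)/2.2 + (V_3 - V_2)/100 + (V_3 - V_4)/620 = 0
  Node 4: (V_4 - V_2)/36 + (V_4 - 0)/13 + (V_4 - V_3)/620 = 0
  Node 5: (V_5 - V_1)/560 + (V_5 - 0)/39 = 0
  Node 6: (V_6 - V_3)/2.2 + (V_6 - 5)/470 + (V_6 - V_2)/56000 + (V_6 - 0)/8200 = 0
Collecting terms (coefficients in siemens):
  0.3371·V_1 - 0.00002128·V_3 - 0.001786·V_5 = 0.009804
  0.0378·V_2 - 0.01·V_3 - 0.02778·V_4 - 0.00001786·V_6 = 0
  0.4662·V_3 - 0.00002128·V_1 - 0.01·V_2 - 0.001613·V_4 - 0.4545·V_6 = 0
  0.1063·V_4 - 0.02778·V_2 - 0.001613·V_3 = 0
  0.02743·V_5 - 0.001786·V_1 = 0
  0.4568·V_6 - 0.00001786·V_2 - 0.4545·V_3 = 0.01064
Solving these 6 simultaneous equations (Gaussian elimination) gives:
  V_1 = 0.02916 V, V_2 = 0.3514 V, V_3 = 1.028 V, V_4 = 0.1074 V
  V_5 = 0.001898 V, V_6 = 1.046 V
Power in each resistor, P = (ΔV)²/R:
  P_R1 = (0.02916 - 1.028)²/47000 = 0.00002123 W
  P_R2 = (1.028 - 1.046)²/2.2 = 0.0001505 W
  P_R3 = (0.3514 - 1.028)²/100 = 0.004578 W
  P_R4 = (0.3514 - 0.1074)²/36 = 0.001654 W
  P_R5 = (5 - 0.02916)²/510 = 0.04845 W
  P_R6 = (0.02916 - 0.001898)²/560 = 0.000001327 W
  P_R7 = (0.1074 - 0)²/13 = 0.0008877 W
  P_R8 = (5 - 1.046)²/470 = 0.03326 W
  P_R9 = (0.02916 - 0)²/3 = 0.0002834 W
  P_R10 = (0.3514 - 1.046)²/56000 = 0.000008621 W
  P_R11 = (1.028 - 0.1074)²/620 = 0.001367 W
  P_R12 = (0.001898 - 0)²/39 = 0.00000009241 W
  P_R13 = (1.046 - 0)²/8200 = 0.0001335 W
P_total = P_R1 + P_R2 + P_R3 + P_R4 + P_R5 + P_R6 + P_R7 + P_R8 + P_R9 + P_R10 + P_R11 + P_R12 + P_R13 = 0.09079 W

Final answer: 0.09079 W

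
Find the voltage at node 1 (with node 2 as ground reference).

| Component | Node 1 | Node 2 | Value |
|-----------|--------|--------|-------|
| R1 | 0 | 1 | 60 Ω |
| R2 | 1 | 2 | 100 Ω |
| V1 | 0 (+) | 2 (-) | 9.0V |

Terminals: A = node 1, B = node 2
Nodal analysis, taking node 2 as the 0 V reference.
Source V1 fixes V_0 = 9 V.
KCL at each unknown node (sum of currents leaving = 0; resistances in Ω):
  Node 1: (V_1 - 9)/60 + (V_1 - 0)/100 = 0
Collecting terms: 0.02667 × V_1 = 0.15  =>  V_1 = 5.625 V
The requested potential is V_1 = 5.625 V.

Final answer: V_1 = 5.625 V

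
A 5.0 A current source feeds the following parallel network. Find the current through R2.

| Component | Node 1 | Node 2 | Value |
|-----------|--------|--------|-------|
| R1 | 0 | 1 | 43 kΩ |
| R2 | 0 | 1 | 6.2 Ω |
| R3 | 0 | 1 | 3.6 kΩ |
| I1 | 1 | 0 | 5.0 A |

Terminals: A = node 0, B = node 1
All resistors sit directly between nodes 0 and 1, so they are in parallel and share one voltage V; the full source current 5 A splits among them.
1/R_par = 1/43000 + 1/6.2 + 1/3600 = 0.1616 S  =>  R_par = 6.188 Ω
V = I × R_par = 5 × 6.188 = 30.94 V
I_R2 = V/R2 = 30.94/6.2 = 4.991 A

Final answer: 4.991 A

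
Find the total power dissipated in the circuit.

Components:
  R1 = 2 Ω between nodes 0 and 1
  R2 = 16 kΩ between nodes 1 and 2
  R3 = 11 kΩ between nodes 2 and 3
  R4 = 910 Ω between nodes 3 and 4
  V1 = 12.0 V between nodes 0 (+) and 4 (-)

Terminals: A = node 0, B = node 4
Nodal analysis, taking node 4 as the 0 V reference.
Source V1 fixes V_0 = 12 V.
KCL at each unknown node (sum of currents leaving = 0; resistances in Ω):
  Node 1: (V_1 - 12)/2 + (V_1 - V_2)/16000 = 0
  Node 2: (V_2 - V_1)/16000 + (V_2 - V_3)/11000 = 0
  Node 3: (V_3 - V_2)/11000 + (V_3 - 0)/910 = 0
Collecting terms (coefficients in siemens):
  0.5001·V_1 - 0.0000625·V_2 = 6
  0.0001534·V_2 - 0.0000625·V_1 - 0.00009091·V_3 = 0
  0.00119·V_3 - 0.00009091·V_2 = 0
Solving these 3 simultaneous equations (Gaussian elimination) gives:
  V_1 = 12 V, V_2 = 5.12 V, V_3 = 0.3912 V
Power in each resistor, P = (ΔV)²/R:
  P_R1 = (12 - 12)²/2 = 0.0000003697 W
  P_R2 = (12 - 5.12)²/16000 = 0.002957 W
  P_R3 = (5.12 - 0.3912)²/11000 = 0.002033 W
  P_R4 = (0.3912 - 0)²/910 = 0.0001682 W
P_total = P_R1 + P_R2 + P_R3 + P_R4 = 0.005159 W

Final answer: 0.005159 W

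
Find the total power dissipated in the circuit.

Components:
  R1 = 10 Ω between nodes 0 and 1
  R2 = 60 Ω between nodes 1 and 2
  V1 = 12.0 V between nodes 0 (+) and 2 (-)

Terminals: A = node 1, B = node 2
Nodal analysis, taking node 2 as the 0 V reference.
Source V1 fixes V_0 = 12 V.
KCL at each unknown node (sum of currents leaving = 0; resistances in Ω):
  Node 1: (V_1 - 12)/10 + (V_1 - 0)/60 = 0
Collecting terms: 0.1167 × V_1 = 1.2  =>  V_1 = 10.29 V
Power in each resistor, P = (ΔV)²/R:
  P_R1 = (12 - 10.29)²/10 = 0.2939 W
  P_R2 = (10.29 - 0)²/60 = 1.763 W
P_total = P_R1 + P_R2 = 2.057 W

Final answer: 2.057 W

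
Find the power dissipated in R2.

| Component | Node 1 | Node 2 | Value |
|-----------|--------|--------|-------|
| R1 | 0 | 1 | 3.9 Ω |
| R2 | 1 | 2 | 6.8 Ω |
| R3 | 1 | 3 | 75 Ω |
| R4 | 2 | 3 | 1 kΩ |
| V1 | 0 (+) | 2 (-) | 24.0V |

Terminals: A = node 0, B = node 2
Nodal analysis, taking node 2 as the 0 V reference.
Source V1 fixes V_0 = 24 V.
KCL at each unknown node (sum of currents leaving = 0; resistances in Ω):
  Node 1: (V_1 - 24)/3.9 + (V_1 - 0)/6.8 + (V_1 - V_3)/75 = 0
  Node 3: (V_3 - V_1)/75 + (V_3 - 0)/1000 = 0
Collecting terms (coefficients in siemens):
  0.4168·V_1 - 0.01333·V_3 = 6.154
  0.01433·V_3 - 0.01333·V_1 = 0
Determinant D = (0.4168)(0.01433) - (-0.01333)(-0.01333) = 0.005796
V_1 = [(6.154)(0.01433) - (-0.01333)(0)]/D = 15.22 V
V_3 = [(0.4168)(0) - (6.154)(-0.01333)]/D = 14.16 V
I_R2 = (V_1 - V_2)/R2 = (15.22 - 0)/6.8 = 2.238 A
P_R2 = I_R2² × R2 = (2.238)² × 6.8 = 34.05 W

Final answer: 34.05 W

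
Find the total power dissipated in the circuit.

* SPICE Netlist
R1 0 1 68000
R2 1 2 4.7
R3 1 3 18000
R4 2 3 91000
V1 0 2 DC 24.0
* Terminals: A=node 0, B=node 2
Nodal analysis, taking node 2 as the 0 V reference.
Source V1 fixes V_0 = 24 V.
KCL at each unknown node (sum of currents leaving = 0; resistances in Ω):
  Node 1: (V_1 - 24)/68000 + (V_1 - 0)/4.7 + (V_1 - V_3)/18000 = 0
  Node 3: (V_3 - V_1)/18000 + (V_3 - 0)/91000 = 0
Collecting terms (coefficients in siemens):
  0.2128·V_1 - 0.00005556·V_3 = 0.0003529
  0.00006654·V_3 - 0.00005556·V_1 = 0
Determinant D = (0.2128)(0.00006654) - (-0.00005556)(-0.00005556) = 0.00001416
V_1 = [(0.0003529)(0.00006654) - (-0.00005556)(0)]/D = 0.001659 V
V_3 = [(0.2128)(0) - (0.0003529)(-0.00005556)]/D = 0.001385 V
Power in each resistor, P = (ΔV)²/R:
  P_R1 = (24 - 0.001659)²/68000 = 0.008469 W
  P_R2 = (0.001659 - 0)²/4.7 = 0.0000005853 W
  P_R3 = (0.001659 - 0.001385)²/18000 = 0.000000000004168 W
  P_R4 = (0 - 0.001385)²/91000 = 0.00000000002107 W
P_total = P_R1 + P_R2 + P_R3 + P_R4 = 0.00847 W

Final answer: 0.00847 W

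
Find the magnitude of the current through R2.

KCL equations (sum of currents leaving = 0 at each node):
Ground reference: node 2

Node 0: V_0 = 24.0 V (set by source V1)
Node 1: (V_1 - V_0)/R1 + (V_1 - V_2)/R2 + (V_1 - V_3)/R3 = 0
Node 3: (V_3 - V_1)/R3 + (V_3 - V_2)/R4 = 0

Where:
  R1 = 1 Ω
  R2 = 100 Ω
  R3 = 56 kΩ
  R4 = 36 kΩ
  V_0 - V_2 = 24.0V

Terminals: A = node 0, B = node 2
Nodal analysis, taking node 2 as the 0 V reference.
Source V1 fixes V_0 = 24 V.
KCL at each unknown node (sum of currents leaving = 0; resistances in Ω):
  Node 1: (V_1 - 24)/1 + (V_1 - 0)/100 + (V_1 - V_3)/56000 = 0
  Node 3: (V_3 - V_1)/56000 + (V_3 - 0)/36000 = 0
Collecting terms (coefficients in siemens):
  1.01·V_1 - 0.00001786·V_3 = 24
  0.00004563·V_3 - 0.00001786·V_1 = 0
Determinant D = (1.01)(0.00004563) - (-0.00001786)(-0.00001786) = 0.00004609
V_1 = [(24)(0.00004563) - (-0.00001786)(0)]/D = 23.76 V
V_3 = [(1.01)(0) - (24)(-0.00001786)]/D = 9.298 V
I_R2 = (V_1 - V_2)/R2 = (23.76 - 0)/100 = 0.2376 A
|I_R2| = 0.2376 A

Final answer: |I_R2| = 0.2376 A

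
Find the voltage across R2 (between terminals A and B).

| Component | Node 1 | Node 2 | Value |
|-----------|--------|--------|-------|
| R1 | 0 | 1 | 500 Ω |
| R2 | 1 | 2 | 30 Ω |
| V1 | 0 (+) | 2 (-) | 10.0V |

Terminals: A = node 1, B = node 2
R1 and R2 are in series across V1 (node 0 → node 1 → node 2), and the output A–B is taken across R2, so this is a voltage divider.
Series current: I = V1/(R1 + R2) = 10/(500 + 30) = 10/530 = 0.01887 A
V_R2 = I × R2 = V1 × R2/(R1 + R2) = 10 × 30/530 = 0.566 V

Final answer: 0.566 V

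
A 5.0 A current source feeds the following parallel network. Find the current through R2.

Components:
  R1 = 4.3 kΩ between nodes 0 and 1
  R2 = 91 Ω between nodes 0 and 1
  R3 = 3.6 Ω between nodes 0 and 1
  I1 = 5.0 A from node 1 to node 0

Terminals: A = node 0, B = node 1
All resistors sit directly between nodes 0 and 1, so they are in parallel and share one voltage V; the full source current 5 A splits among them.
1/R_par = 1/4300 + 1/91 + 1/3.6 = 0.289 S  =>  R_par = 3.46 Ω
V = I × R_par = 5 × 3.46 = 17.3 V
I_R2 = V/R2 = 17.3/91 = 0.1901 A

Final answer: 0.1901 A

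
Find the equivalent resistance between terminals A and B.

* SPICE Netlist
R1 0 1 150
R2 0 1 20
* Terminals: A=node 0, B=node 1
Reduce the network between node 0 (A) and node 1 (B) by series/parallel combination:
  Rp1 = R1 ‖ R2 (parallel, both between nodes 0 and 1) = 1/(1/150 + 1/20) = 17.65 Ω
R_eq = 17.65 Ω

Final answer: 17.65 Ω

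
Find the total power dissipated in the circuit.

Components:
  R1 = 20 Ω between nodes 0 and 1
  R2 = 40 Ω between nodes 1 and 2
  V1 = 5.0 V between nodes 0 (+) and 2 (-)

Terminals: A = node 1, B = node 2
Nodal analysis, taking node 2 as the 0 V reference.
Source V1 fixes V_0 = 5 V.
KCL at each unknown node (sum of currents leaving = 0; resistances in Ω):
  Node 1: (V_1 - 5)/20 + (V_1 - 0)/40 = 0
Collecting terms: 0.075 × V_1 = 0.25  =>  V_1 = 3.333 V
Power in each resistor, P = (ΔV)²/R:
  P_R1 = (5 - 3.333)²/20 = 0.1389 W
  P_R2 = (3.333 - 0)²/40 = 0.2778 W
P_total = P_R1 + P_R2 = 0.4167 W

Final answer: 0.4167 W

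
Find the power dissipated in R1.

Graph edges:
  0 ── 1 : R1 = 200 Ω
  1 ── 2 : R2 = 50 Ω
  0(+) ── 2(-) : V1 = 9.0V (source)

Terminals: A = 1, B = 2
Nodal analysis, taking node 2 as the 0 V reference.
Source V1 fixes V_0 = 9 V.
KCL at each unknown node (sum of currents leaving = 0; resistances in Ω):
  Node 1: (V_1 - 9)/200 + (V_1 - 0)/50 = 0
Collecting terms: 0.025 × V_1 = 0.045  =>  V_1 = 1.8 V
I_R1 = (V_0 - V_1)/R1 = (9 - 1.8)/200 = 0.036 A
P_R1 = I_R1² × R1 = (0.036)² × 200 = 0.2592 W

Final answer: 0.2592 W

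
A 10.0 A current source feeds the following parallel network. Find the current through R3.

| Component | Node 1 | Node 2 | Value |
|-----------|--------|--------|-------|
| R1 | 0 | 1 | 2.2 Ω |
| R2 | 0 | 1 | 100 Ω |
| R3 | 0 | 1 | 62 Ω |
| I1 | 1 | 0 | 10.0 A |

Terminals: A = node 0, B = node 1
All resistors sit directly between nodes 0 and 1, so they are in parallel and share one voltage V; the full source current 10 A splits among them.
1/R_par = 1/2.2 + 1/100 + 1/62 = 0.4807 S  =>  R_par = 2.08 Ω
V = I × R_par = 10 × 2.08 = 20.8 V
I_R3 = V/R3 = 20.8/62 = 0.3355 A

Final answer: 0.3355 A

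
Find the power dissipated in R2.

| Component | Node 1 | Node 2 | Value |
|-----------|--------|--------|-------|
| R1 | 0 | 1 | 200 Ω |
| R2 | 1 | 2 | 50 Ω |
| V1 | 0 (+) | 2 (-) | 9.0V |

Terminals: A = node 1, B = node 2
Nodal analysis, taking node 2 as the 0 V reference.
Source V1 fixes V_0 = 9 V.
KCL at each unknown node (sum of currents leaving = 0; resistances in Ω):
  Node 1: (V_1 - 9)/200 + (V_1 - 0)/50 = 0
Collecting terms: 0.025 × V_1 = 0.045  =>  V_1 = 1.8 V
I_R2 = (V_1 - V_2)/R2 = (1.8 - 0)/50 = 0.036 A
P_R2 = I_R2² × R2 = (0.036)² × 50 = 0.0648 W

Final answer: 0.0648 W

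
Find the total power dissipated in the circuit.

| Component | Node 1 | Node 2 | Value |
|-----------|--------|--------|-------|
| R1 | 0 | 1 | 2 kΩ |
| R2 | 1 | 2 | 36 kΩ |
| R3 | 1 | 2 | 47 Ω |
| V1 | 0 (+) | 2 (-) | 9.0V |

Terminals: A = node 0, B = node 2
Nodal analysis, taking node 2 as the 0 V reference.
Source V1 fixes V_0 = 9 V.
KCL at each unknown node (sum of currents leaving = 0; resistances in Ω):
  Node 1: (V_1 - 9)/2000 + (V_1 - 0)/36000 + (V_1 - 0)/47 = 0
Collecting terms: 0.0218 × V_1 = 0.0045  =>  V_1 = 0.2064 V
Power in each resistor, P = (ΔV)²/R:
  P_R1 = (9 - 0.2064)²/2000 = 0.03866 W
  P_R2 = (0.2064 - 0)²/36000 = 0.000001183 W
  P_R3 = (0.2064 - 0)²/47 = 0.0009062 W
P_total = P_R1 + P_R2 + P_R3 = 0.03957 W

Final answer: 0.03957 W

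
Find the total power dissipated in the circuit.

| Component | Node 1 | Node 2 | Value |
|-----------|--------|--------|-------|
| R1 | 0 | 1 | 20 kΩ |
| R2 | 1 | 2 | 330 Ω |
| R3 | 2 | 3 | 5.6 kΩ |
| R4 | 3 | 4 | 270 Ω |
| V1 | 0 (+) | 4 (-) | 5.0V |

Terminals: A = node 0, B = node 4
Nodal analysis, taking node 4 as the 0 V reference.
Source V1 fixes V_0 = 5 V.
KCL at each unknown node (sum of currents leaving = 0; resistances in Ω):
  Node 1: (V_1 - 5)/20000 + (V_1 - V_2)/330 = 0
  Node 2: (V_2 - V_1)/330 + (V_2 - V_3)/5600 = 0
  Node 3: (V_3 - V_2)/5600 + (V_3 - 0)/270 = 0
Collecting terms (coefficients in siemens):
  0.00308·V_1 - 0.00303·V_2 = 0.00025
  0.003209·V_2 - 0.00303·V_1 - 0.0001786·V_3 = 0
  0.003882·V_3 - 0.0001786·V_2 = 0
Solving these 3 simultaneous equations (Gaussian elimination) gives:
  V_1 = 1.183 V, V_2 = 1.12 V, V_3 = 0.05153 V
Power in each resistor, P = (ΔV)²/R:
  P_R1 = (5 - 1.183)²/20000 = 0.0007284 W
  P_R2 = (1.183 - 1.12)²/330 = 0.00001202 W
  P_R3 = (1.12 - 0.05153)²/5600 = 0.000204 W
  P_R4 = (0.05153 - 0)²/270 = 0.000009833 W
P_total = P_R1 + P_R2 + P_R3 + P_R4 = 0.0009542 W

Final answer: 0.0009542 W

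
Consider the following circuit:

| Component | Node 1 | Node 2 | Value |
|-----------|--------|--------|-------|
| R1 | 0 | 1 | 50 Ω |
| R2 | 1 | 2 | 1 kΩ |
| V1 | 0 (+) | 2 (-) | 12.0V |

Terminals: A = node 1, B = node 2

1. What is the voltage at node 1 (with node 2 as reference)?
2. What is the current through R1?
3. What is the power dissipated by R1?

Nodal analysis, taking node 2 as the 0 V reference.
Source V1 fixes V_0 = 12 V.
KCL at each unknown node (sum of currents leaving = 0; resistances in Ω):
  Node 1: (V_1 - 12)/50 + (V_1 - 0)/1000 = 0
Collecting terms: 0.021 × V_1 = 0.24  =>  V_1 = 11.43 V
Part 1:
  Read off the nodal solution: V_1 = 11.43 V
Part 2:
  I_R1 = (V_0 - V_1)/R1 = (12 - 11.43)/50 = 0.01143 A
  Magnitude: I_R1 = 0.01143 A
Part 3:
  I_R1 = (V_0 - V_1)/R1 = (12 - 11.43)/50 = 0.01143 A
  P_R1 = I_R1² × R1 = (0.01143)² × 50 = 0.006531 W

Final answers:
1. V_1 = 11.43 V
2. I_R1 = 0.01143 A
3. P_R1 = 0.006531 W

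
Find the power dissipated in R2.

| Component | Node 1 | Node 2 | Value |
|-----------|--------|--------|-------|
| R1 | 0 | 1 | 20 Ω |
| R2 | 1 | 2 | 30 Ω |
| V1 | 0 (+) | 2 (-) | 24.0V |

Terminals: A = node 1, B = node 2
Nodal analysis, taking node 2 as the 0 V reference.
Source V1 fixes V_0 = 24 V.
KCL at each unknown node (sum of currents leaving = 0; resistances in Ω):
  Node 1: (V_1 - 24)/20 + (V_1 - 0)/30 = 0
Collecting terms: 0.08333 × V_1 = 1.2  =>  V_1 = 14.4 V
I_R2 = (V_1 - V_2)/R2 = (14.4 - 0)/30 = 0.48 A
P_R2 = I_R2² × R2 = (0.48)² × 30 = 6.912 W

Final answer: 6.912 W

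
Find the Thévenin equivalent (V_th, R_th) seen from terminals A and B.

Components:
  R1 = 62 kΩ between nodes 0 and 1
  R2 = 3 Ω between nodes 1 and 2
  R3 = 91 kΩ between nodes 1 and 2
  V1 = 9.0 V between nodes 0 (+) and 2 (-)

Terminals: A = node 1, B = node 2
Step 1 — V_th is the open-circuit voltage V_A - V_B (nothing connected across the terminals).
Nodal analysis, taking node 2 as the 0 V reference.
Source V1 fixes V_0 = 9 V.
KCL at each unknown node (sum of currents leaving = 0; resistances in Ω):
  Node 1: (V_1 - 9)/62000 + (V_1 - 0)/3 + (V_1 - 0)/91000 = 0
Collecting terms: 0.3334 × V_1 = 0.0001452  =>  V_1 = 0.0004354 V
V_th = V_1 - V_2 = 0.0004354 - 0 = 0.0004354 V
Step 2 — R_th: zero the source — replace V1 by a short circuit (node 2 merges into node 0) — and find the resistance seen between A (node 1) and B (node 0).
Reduce the network between node 1 (A) and node 0 (B) by series/parallel combination:
  Rp1 = R1 ‖ R2 ‖ R3 (parallel, all between nodes 0 and 1) = 1/(1/62000 + 1/3 + 1/91000) = 3 Ω
R_th = 3 Ω

Final answer: V_th = 0.0004354 V, R_th = 3 Ω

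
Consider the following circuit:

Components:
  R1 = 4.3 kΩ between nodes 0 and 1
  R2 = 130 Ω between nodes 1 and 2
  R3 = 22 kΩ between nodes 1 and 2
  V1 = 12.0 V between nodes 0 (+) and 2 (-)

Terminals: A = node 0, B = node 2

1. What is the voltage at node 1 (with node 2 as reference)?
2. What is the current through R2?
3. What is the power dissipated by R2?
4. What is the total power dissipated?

Nodal analysis, taking node 2 as the 0 V reference.
Source V1 fixes V_0 = 12 V.
KCL at each unknown node (sum of currents leaving = 0; resistances in Ω):
  Node 1: (V_1 - 12)/4300 + (V_1 - 0)/130 + (V_1 - 0)/22000 = 0
Collecting terms: 0.00797 × V_1 = 0.002791  =>  V_1 = 0.3501 V
Part 1:
  Read off the nodal solution: V_1 = 0.3501 V
Part 2:
  I_R2 = (V_1 - V_2)/R2 = (0.3501 - 0)/130 = 0.002693 A
  Magnitude: I_R2 = 0.002693 A
Part 3:
  I_R2 = (V_1 - V_2)/R2 = (0.3501 - 0)/130 = 0.002693 A
  P_R2 = I_R2² × R2 = (0.002693)² × 130 = 0.000943 W
Part 4:
  Power in each resistor, P = (ΔV)²/R:
    P_R1 = (12 - 0.3501)²/4300 = 0.03156 W
    P_R2 = (0.3501 - 0)²/130 = 0.000943 W
    P_R3 = (0.3501 - 0)²/22000 = 0.000005573 W
  P_total = P_R1 + P_R2 + P_R3 = 0.03251 W

Final answers:
1. V_1 = 0.3501 V
2. I_R2 = 0.002693 A
3. P_R2 = 0.000943 W
4. P_total = 0.03251 W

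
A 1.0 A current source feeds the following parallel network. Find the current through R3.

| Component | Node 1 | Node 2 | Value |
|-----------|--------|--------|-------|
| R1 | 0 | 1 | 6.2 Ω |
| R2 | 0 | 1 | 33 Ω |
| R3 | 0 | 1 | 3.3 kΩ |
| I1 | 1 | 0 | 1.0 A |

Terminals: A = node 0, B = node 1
All resistors sit directly between nodes 0 and 1, so they are in parallel and share one voltage V; the full source current 1 A splits among them.
1/R_par = 1/6.2 + 1/33 + 1/3300 = 0.1919 S  =>  R_par = 5.211 Ω
V = I × R_par = 1 × 5.211 = 5.211 V
I_R3 = V/R3 = 5.211/3300 = 0.001579 A

Final answer: 0.001579 A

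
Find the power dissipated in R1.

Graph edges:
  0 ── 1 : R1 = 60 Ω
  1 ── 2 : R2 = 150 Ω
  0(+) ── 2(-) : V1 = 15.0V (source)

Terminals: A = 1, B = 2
Nodal analysis, taking node 2 as the 0 V reference.
Source V1 fixes V_0 = 15 V.
KCL at each unknown node (sum of currents leaving = 0; resistances in Ω):
  Node 1: (V_1 - 15)/60 + (V_1 - 0)/150 = 0
Collecting terms: 0.02333 × V_1 = 0.25  =>  V_1 = 10.71 V
I_R1 = (V_0 - V_1)/R1 = (15 - 10.71)/60 = 0.07143 A
P_R1 = I_R1² × R1 = (0.07143)² × 60 = 0.3061 W

Final answer: 0.3061 W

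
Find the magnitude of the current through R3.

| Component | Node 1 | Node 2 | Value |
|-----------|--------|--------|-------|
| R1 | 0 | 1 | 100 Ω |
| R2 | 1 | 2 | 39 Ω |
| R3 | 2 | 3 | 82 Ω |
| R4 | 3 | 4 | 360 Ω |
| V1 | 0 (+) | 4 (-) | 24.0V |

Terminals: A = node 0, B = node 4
Nodal analysis, taking node 4 as the 0 V reference.
Source V1 fixes V_0 = 24 V.
KCL at each unknown node (sum of currents leaving = 0; resistances in Ω):
  Node 1: (V_1 - 24)/100 + (V_1 - V_2)/39 = 0
  Node 2: (V_2 - V_1)/39 + (V_2 - V_3)/82 = 0
  Node 3: (V_3 - V_2)/82 + (V_3 - 0)/360 = 0
Collecting terms (coefficients in siemens):
  0.03564·V_1 - 0.02564·V_2 = 0.24
  0.03784·V_2 - 0.02564·V_1 - 0.0122·V_3 = 0
  0.01497·V_3 - 0.0122·V_2 = 0
Solving these 3 simultaneous equations (Gaussian elimination) gives:
  V_1 = 19.87 V, V_2 = 18.26 V, V_3 = 14.87 V
I_R3 = (V_2 - V_3)/R3 = (18.26 - 14.87)/82 = 0.04131 A
|I_R3| = 0.04131 A

Final answer: |I_R3| = 0.04131 A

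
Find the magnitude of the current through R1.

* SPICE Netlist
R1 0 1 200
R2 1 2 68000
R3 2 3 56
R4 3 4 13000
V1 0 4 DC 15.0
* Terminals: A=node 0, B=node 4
Nodal analysis, taking node 4 as the 0 V reference.
Source V1 fixes V_0 = 15 V.
KCL at each unknown node (sum of currents leaving = 0; resistances in Ω):
  Node 1: (V_1 - 15)/200 + (V_1 - V_2)/68000 = 0
  Node 2: (V_2 - V_1)/68000 + (V_2 - V_3)/56 = 0
  Node 3: (V_3 - V_2)/56 + (V_3 - 0)/13000 = 0
Collecting terms (coefficients in siemens):
  0.005015·V_1 - 0.00001471·V_2 = 0.075
  0.01787·V_2 - 0.00001471·V_1 - 0.01786·V_3 = 0
  0.01793·V_3 - 0.01786·V_2 = 0
Solving these 3 simultaneous equations (Gaussian elimination) gives:
  V_1 = 14.96 V, V_2 = 2.41 V, V_3 = 2.4 V
I_R1 = (V_0 - V_1)/R1 = (15 - 14.96)/200 = 0.0001846 A
|I_R1| = 0.0001846 A

Final answer: |I_R1| = 0.0001846 A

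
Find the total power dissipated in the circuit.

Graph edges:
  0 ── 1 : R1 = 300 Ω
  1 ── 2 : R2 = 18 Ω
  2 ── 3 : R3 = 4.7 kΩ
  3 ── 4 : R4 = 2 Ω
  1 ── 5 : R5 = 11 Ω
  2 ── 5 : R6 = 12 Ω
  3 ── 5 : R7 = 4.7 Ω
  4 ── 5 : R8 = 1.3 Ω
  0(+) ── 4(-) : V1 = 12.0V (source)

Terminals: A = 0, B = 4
Nodal analysis, taking node 4 as the 0 V reference.
Source V1 fixes V_0 = 12 V.
KCL at each unknown node (sum of currents leaving = 0; resistances in Ω):
  Node 1: (V_1 - 12)/300 + (V_1 - V_2)/18 + (V_1 - V_5)/11 = 0
  Node 2: (V_2 - V_1)/18 + (V_2 - V_3)/4700 + (V_2 - V_5)/12 = 0
  Node 3: (V_3 - V_2)/4700 + (V_3 - 0)/2 + (V_3 - V_5)/4.7 = 0
  Node 5: (V_5 - V_1)/11 + (V_5 - V_2)/12 + (V_5 - V_3)/4.7 + (V_5 - 0)/1.3 = 0
Collecting terms (coefficients in siemens):
  0.1498·V_1 - 0.05556·V_2 - 0.09091·V_5 = 0.04
  0.1391·V_2 - 0.05556·V_1 - 0.0002128·V_3 - 0.08333·V_5 = 0
  0.713·V_3 - 0.0002128·V_2 - 0.2128·V_5 = 0
  1.156·V_5 - 0.09091·V_1 - 0.08333·V_2 - 0.2128·V_3 = 0
Solving these 4 simultaneous equations (Gaussian elimination) gives:
  V_1 = 0.3546 V, V_2 = 0.1669 V, V_3 = 0.01265 V, V_5 = 0.04224 V
Power in each resistor, P = (ΔV)²/R:
  P_R1 = (12 - 0.3546)²/300 = 0.4521 W
  P_R2 = (0.3546 - 0.1669)²/18 = 0.001956 W
  P_R3 = (0.1669 - 0.01265)²/4700 = 0.000005064 W
  P_R4 = (0.01265 - 0)²/2 = 0.00008007 W
  P_R5 = (0.3546 - 0.04224)²/11 = 0.008868 W
  P_R6 = (0.1669 - 0.04224)²/12 = 0.001296 W
  P_R7 = (0.01265 - 0.04224)²/4.7 = 0.0001862 W
  P_R8 = (0 - 0.04224)²/1.3 = 0.001372 W
P_total = P_R1 + P_R2 + P_R3 + P_R4 + P_R5 + P_R6 + P_R7 + P_R8 = 0.4658 W

Final answer: 0.4658 W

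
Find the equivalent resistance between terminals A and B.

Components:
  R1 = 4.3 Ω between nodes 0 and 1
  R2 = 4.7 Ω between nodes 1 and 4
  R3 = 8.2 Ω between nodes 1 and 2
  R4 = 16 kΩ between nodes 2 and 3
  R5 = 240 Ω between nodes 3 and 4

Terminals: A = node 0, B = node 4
Reduce the network between node 0 (A) and node 4 (B) by series/parallel combination:
  Rs1 = R3 + R4 (series, joined only at node 2) = 8.2 + 16000 = 16010 Ω
  Rs2 = R5 + Rs1 (series, joined only at node 3) = 240 + 16010 = 16250 Ω
  Rp1 = R2 ‖ Rs2 (parallel, both between nodes 1 and 4) = 1/(1/4.7 + 1/16250) = 4.699 Ω
  Rs3 = R1 + Rp1 (series, joined only at node 1) = 4.3 + 4.699 = 8.999 Ω
R_eq = 8.999 Ω

Final answer: 8.999 Ω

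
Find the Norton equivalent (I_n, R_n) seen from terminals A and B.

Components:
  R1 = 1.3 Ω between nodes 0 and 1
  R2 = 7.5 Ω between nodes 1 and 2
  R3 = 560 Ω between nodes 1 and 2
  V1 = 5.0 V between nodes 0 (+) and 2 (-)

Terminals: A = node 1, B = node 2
Find the Thévenin equivalent first; then I_n = V_th/R_th and R_n = R_th.
Step 1 — V_th is the open-circuit voltage V_A - V_B (nothing connected across the terminals).
Nodal analysis, taking node 2 as the 0 V reference.
Source V1 fixes V_0 = 5 V.
KCL at each unknown node (sum of currents leaving = 0; resistances in Ω):
  Node 1: (V_1 - 5)/1.3 + (V_1 - 0)/7.5 + (V_1 - 0)/560 = 0
Collecting terms: 0.9043 × V_1 = 3.846  =>  V_1 = 4.253 V
V_th = V_1 - V_2 = 4.253 - 0 = 4.253 V
Step 2 — R_th: zero the source — replace V1 by a short circuit (node 2 merges into node 0) — and find the resistance seen between A (node 1) and B (node 0).
Reduce the network between node 1 (A) and node 0 (B) by series/parallel combination:
  Rp1 = R1 ‖ R2 ‖ R3 (parallel, all between nodes 0 and 1) = 1/(1/1.3 + 1/7.5 + 1/560) = 1.106 Ω
R_th = 1.106 Ω
I_n = V_th/R_th = 4.253/1.106 = 3.846 A, and R_n = R_th = 1.106 Ω

Final answer: I_n = 3.846 A, R_n = 1.106 Ω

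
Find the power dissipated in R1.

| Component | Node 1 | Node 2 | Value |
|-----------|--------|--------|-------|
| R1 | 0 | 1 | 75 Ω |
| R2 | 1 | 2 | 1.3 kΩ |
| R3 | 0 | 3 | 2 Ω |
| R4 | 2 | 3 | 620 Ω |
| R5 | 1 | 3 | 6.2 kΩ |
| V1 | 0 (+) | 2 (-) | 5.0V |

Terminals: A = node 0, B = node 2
Nodal analysis, taking node 2 as the 0 V reference.
Source V1 fixes V_0 = 5 V.
KCL at each unknown node (sum of currents leaving = 0; resistances in Ω):
  Node 1: (V_1 - 5)/75 + (V_1 - 0)/1300 + (V_1 - V_3)/6200 = 0
  Node 3: (V_3 - 5)/2 + (V_3 - 0)/620 + (V_3 - V_1)/6200 = 0
Collecting terms (coefficients in siemens):
  0.01426·V_1 - 0.0001613·V_3 = 0.06667
  0.5018·V_3 - 0.0001613·V_1 = 2.5
Determinant D = (0.01426)(0.5018) - (-0.0001613)(-0.0001613) = 0.007157
V_1 = [(0.06667)(0.5018) - (-0.0001613)(2.5)]/D = 4.73 V
V_3 = [(0.01426)(2.5) - (0.06667)(-0.0001613)]/D = 4.984 V
I_R1 = (V_0 - V_1)/R1 = (5 - 4.73)/75 = 0.003598 A
P_R1 = I_R1² × R1 = (0.003598)² × 75 = 0.0009707 W

Final answer: 0.0009707 W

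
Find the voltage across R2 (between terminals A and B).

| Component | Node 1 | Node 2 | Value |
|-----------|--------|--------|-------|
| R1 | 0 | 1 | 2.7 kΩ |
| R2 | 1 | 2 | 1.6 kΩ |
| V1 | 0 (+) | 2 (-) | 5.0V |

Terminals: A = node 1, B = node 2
R1 and R2 are in series across V1 (node 0 → node 1 → node 2), and the output A–B is taken across R2, so this is a voltage divider.
Series current: I = V1/(R1 + R2) = 5/(2700 + 1600) = 5/4300 = 0.001163 A
V_R2 = I × R2 = V1 × R2/(R1 + R2) = 5 × 1600/4300 = 1.86 V

Final answer: 1.86 V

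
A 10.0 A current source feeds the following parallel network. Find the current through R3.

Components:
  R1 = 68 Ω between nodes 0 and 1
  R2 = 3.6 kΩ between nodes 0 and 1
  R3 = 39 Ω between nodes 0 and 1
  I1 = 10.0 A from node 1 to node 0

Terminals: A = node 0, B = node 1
All resistors sit directly between nodes 0 and 1, so they are in parallel and share one voltage V; the full source current 10 A splits among them.
1/R_par = 1/68 + 1/3600 + 1/39 = 0.04062 S  =>  R_par = 24.62 Ω
V = I × R_par = 10 × 24.62 = 246.2 V
I_R3 = V/R3 = 246.2/39 = 6.312 A

Final answer: 6.312 A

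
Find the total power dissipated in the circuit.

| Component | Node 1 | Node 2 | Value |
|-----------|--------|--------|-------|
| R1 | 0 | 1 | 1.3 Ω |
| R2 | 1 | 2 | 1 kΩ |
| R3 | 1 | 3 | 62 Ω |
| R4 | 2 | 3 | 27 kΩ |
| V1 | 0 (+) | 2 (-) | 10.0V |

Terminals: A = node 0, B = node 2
Nodal analysis, taking node 2 as the 0 V reference.
Source V1 fixes V_0 = 10 V.
KCL at each unknown node (sum of currents leaving = 0; resistances in Ω):
  Node 1: (V_1 - 10)/1.3 + (V_1 - 0)/1000 + (V_1 - V_3)/62 = 0
  Node 3: (V_3 - V_1)/62 + (V_3 - 0)/27000 = 0
Collecting terms (coefficients in siemens):
  0.7864·V_1 - 0.01613·V_3 = 7.692
  0.01617·V_3 - 0.01613·V_1 = 0
Determinant D = (0.7864)(0.01617) - (-0.01613)(-0.01613) = 0.01245
V_1 = [(7.692)(0.01617) - (-0.01613)(0)]/D = 9.987 V
V_3 = [(0.7864)(0) - (7.692)(-0.01613)]/D = 9.964 V
Power in each resistor, P = (ΔV)²/R:
  P_R1 = (10 - 9.987)²/1.3 = 0.0001394 W
  P_R2 = (9.987 - 0)²/1000 = 0.09973 W
  P_R3 = (9.987 - 9.964)²/62 = 0.000008443 W
  P_R4 = (0 - 9.964)²/27000 = 0.003677 W
P_total = P_R1 + P_R2 + P_R3 + P_R4 = 0.1036 W

Final answer: 0.1036 W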